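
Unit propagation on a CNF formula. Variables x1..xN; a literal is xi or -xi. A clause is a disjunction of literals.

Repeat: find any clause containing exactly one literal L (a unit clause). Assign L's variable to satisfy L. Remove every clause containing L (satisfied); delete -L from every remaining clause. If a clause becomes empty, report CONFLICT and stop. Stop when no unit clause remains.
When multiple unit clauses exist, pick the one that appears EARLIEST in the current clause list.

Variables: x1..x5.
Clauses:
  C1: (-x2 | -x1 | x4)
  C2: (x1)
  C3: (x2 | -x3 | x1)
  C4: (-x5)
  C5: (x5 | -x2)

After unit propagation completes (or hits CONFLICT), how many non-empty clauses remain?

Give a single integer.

unit clause [1] forces x1=T; simplify:
  drop -1 from [-2, -1, 4] -> [-2, 4]
  satisfied 2 clause(s); 3 remain; assigned so far: [1]
unit clause [-5] forces x5=F; simplify:
  drop 5 from [5, -2] -> [-2]
  satisfied 1 clause(s); 2 remain; assigned so far: [1, 5]
unit clause [-2] forces x2=F; simplify:
  satisfied 2 clause(s); 0 remain; assigned so far: [1, 2, 5]

Answer: 0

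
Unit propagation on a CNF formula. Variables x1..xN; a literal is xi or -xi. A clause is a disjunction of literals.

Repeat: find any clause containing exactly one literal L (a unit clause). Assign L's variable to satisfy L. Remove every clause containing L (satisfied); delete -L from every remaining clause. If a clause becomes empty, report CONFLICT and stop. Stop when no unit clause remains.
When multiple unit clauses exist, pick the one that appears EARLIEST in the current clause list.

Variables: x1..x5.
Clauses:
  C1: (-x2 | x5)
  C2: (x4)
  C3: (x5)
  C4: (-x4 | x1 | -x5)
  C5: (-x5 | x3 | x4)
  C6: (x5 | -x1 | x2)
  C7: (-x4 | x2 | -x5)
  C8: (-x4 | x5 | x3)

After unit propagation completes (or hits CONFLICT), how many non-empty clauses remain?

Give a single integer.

unit clause [4] forces x4=T; simplify:
  drop -4 from [-4, 1, -5] -> [1, -5]
  drop -4 from [-4, 2, -5] -> [2, -5]
  drop -4 from [-4, 5, 3] -> [5, 3]
  satisfied 2 clause(s); 6 remain; assigned so far: [4]
unit clause [5] forces x5=T; simplify:
  drop -5 from [1, -5] -> [1]
  drop -5 from [2, -5] -> [2]
  satisfied 4 clause(s); 2 remain; assigned so far: [4, 5]
unit clause [1] forces x1=T; simplify:
  satisfied 1 clause(s); 1 remain; assigned so far: [1, 4, 5]
unit clause [2] forces x2=T; simplify:
  satisfied 1 clause(s); 0 remain; assigned so far: [1, 2, 4, 5]

Answer: 0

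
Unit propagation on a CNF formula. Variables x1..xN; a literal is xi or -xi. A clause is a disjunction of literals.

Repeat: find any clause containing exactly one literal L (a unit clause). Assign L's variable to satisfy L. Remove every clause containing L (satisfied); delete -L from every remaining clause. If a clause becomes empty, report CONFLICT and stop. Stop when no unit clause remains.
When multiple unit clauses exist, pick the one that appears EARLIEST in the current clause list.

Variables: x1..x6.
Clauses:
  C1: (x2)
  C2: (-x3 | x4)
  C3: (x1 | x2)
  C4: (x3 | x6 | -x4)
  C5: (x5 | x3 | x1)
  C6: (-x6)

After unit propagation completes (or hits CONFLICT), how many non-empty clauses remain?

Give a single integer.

Answer: 3

Derivation:
unit clause [2] forces x2=T; simplify:
  satisfied 2 clause(s); 4 remain; assigned so far: [2]
unit clause [-6] forces x6=F; simplify:
  drop 6 from [3, 6, -4] -> [3, -4]
  satisfied 1 clause(s); 3 remain; assigned so far: [2, 6]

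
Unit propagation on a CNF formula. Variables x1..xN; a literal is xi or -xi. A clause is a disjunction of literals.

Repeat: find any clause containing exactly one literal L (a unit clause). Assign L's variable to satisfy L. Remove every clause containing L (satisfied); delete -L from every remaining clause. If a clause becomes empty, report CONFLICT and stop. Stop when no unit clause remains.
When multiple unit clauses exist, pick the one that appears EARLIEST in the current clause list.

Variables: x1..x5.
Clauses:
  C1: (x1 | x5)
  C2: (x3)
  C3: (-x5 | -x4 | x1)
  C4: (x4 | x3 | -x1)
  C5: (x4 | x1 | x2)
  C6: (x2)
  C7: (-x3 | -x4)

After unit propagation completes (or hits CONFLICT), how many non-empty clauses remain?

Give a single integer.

Answer: 1

Derivation:
unit clause [3] forces x3=T; simplify:
  drop -3 from [-3, -4] -> [-4]
  satisfied 2 clause(s); 5 remain; assigned so far: [3]
unit clause [2] forces x2=T; simplify:
  satisfied 2 clause(s); 3 remain; assigned so far: [2, 3]
unit clause [-4] forces x4=F; simplify:
  satisfied 2 clause(s); 1 remain; assigned so far: [2, 3, 4]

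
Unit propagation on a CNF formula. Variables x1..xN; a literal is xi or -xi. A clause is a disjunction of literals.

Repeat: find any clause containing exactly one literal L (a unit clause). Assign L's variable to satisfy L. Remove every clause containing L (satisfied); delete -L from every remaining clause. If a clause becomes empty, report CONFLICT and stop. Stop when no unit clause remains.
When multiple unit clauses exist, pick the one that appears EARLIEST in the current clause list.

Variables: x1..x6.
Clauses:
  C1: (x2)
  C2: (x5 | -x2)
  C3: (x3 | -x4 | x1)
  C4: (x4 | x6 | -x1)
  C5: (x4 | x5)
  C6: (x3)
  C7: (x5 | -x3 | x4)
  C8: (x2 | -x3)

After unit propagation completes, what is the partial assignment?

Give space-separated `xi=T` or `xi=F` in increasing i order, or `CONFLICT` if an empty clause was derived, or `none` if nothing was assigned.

unit clause [2] forces x2=T; simplify:
  drop -2 from [5, -2] -> [5]
  satisfied 2 clause(s); 6 remain; assigned so far: [2]
unit clause [5] forces x5=T; simplify:
  satisfied 3 clause(s); 3 remain; assigned so far: [2, 5]
unit clause [3] forces x3=T; simplify:
  satisfied 2 clause(s); 1 remain; assigned so far: [2, 3, 5]

Answer: x2=T x3=T x5=T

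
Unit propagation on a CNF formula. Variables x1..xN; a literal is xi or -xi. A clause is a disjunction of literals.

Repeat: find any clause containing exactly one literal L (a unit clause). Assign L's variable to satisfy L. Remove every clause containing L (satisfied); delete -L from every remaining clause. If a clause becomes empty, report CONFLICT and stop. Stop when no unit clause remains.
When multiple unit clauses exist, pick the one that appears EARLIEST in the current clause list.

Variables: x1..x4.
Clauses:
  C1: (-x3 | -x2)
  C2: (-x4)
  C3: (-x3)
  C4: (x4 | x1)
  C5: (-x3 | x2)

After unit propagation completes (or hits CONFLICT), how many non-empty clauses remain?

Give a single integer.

Answer: 0

Derivation:
unit clause [-4] forces x4=F; simplify:
  drop 4 from [4, 1] -> [1]
  satisfied 1 clause(s); 4 remain; assigned so far: [4]
unit clause [-3] forces x3=F; simplify:
  satisfied 3 clause(s); 1 remain; assigned so far: [3, 4]
unit clause [1] forces x1=T; simplify:
  satisfied 1 clause(s); 0 remain; assigned so far: [1, 3, 4]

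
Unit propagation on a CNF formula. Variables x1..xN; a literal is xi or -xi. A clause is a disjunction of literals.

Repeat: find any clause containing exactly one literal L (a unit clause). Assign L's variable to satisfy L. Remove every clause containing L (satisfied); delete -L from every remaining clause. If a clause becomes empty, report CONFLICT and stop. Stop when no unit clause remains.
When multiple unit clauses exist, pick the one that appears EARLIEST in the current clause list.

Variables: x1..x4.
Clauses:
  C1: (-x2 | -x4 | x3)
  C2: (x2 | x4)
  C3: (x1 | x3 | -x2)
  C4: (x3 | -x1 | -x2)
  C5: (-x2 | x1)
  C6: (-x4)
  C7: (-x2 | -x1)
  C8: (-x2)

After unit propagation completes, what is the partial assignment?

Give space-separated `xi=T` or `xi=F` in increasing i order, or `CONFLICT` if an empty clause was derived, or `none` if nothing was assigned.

Answer: CONFLICT

Derivation:
unit clause [-4] forces x4=F; simplify:
  drop 4 from [2, 4] -> [2]
  satisfied 2 clause(s); 6 remain; assigned so far: [4]
unit clause [2] forces x2=T; simplify:
  drop -2 from [1, 3, -2] -> [1, 3]
  drop -2 from [3, -1, -2] -> [3, -1]
  drop -2 from [-2, 1] -> [1]
  drop -2 from [-2, -1] -> [-1]
  drop -2 from [-2] -> [] (empty!)
  satisfied 1 clause(s); 5 remain; assigned so far: [2, 4]
CONFLICT (empty clause)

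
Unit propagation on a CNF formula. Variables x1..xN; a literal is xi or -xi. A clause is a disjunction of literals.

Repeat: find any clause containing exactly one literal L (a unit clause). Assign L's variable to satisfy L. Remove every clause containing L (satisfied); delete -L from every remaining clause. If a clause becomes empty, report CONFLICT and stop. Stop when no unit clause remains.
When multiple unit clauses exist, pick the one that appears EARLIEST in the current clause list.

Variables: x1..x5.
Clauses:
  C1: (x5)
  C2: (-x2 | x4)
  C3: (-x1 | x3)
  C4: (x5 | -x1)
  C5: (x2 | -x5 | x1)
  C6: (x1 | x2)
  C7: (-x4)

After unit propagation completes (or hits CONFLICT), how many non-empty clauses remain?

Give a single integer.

unit clause [5] forces x5=T; simplify:
  drop -5 from [2, -5, 1] -> [2, 1]
  satisfied 2 clause(s); 5 remain; assigned so far: [5]
unit clause [-4] forces x4=F; simplify:
  drop 4 from [-2, 4] -> [-2]
  satisfied 1 clause(s); 4 remain; assigned so far: [4, 5]
unit clause [-2] forces x2=F; simplify:
  drop 2 from [2, 1] -> [1]
  drop 2 from [1, 2] -> [1]
  satisfied 1 clause(s); 3 remain; assigned so far: [2, 4, 5]
unit clause [1] forces x1=T; simplify:
  drop -1 from [-1, 3] -> [3]
  satisfied 2 clause(s); 1 remain; assigned so far: [1, 2, 4, 5]
unit clause [3] forces x3=T; simplify:
  satisfied 1 clause(s); 0 remain; assigned so far: [1, 2, 3, 4, 5]

Answer: 0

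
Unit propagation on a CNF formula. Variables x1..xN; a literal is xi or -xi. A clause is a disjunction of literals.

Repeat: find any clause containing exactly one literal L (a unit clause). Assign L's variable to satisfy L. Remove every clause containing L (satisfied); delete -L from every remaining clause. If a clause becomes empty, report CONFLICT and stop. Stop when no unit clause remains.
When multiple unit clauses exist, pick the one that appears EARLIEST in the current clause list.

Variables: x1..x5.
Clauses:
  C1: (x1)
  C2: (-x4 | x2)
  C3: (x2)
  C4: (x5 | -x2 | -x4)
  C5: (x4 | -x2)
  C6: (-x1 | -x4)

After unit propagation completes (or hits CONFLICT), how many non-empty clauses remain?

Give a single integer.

Answer: 1

Derivation:
unit clause [1] forces x1=T; simplify:
  drop -1 from [-1, -4] -> [-4]
  satisfied 1 clause(s); 5 remain; assigned so far: [1]
unit clause [2] forces x2=T; simplify:
  drop -2 from [5, -2, -4] -> [5, -4]
  drop -2 from [4, -2] -> [4]
  satisfied 2 clause(s); 3 remain; assigned so far: [1, 2]
unit clause [4] forces x4=T; simplify:
  drop -4 from [5, -4] -> [5]
  drop -4 from [-4] -> [] (empty!)
  satisfied 1 clause(s); 2 remain; assigned so far: [1, 2, 4]
CONFLICT (empty clause)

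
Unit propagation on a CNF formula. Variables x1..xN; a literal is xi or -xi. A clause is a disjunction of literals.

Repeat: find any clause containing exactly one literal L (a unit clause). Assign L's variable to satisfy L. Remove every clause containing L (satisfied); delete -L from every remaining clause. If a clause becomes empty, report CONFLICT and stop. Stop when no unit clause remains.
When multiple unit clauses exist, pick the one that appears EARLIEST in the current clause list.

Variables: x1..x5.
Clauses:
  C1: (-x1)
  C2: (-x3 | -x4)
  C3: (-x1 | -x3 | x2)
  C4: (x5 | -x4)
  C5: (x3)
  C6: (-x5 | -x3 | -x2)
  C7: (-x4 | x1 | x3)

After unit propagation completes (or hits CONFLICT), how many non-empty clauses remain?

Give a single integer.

Answer: 1

Derivation:
unit clause [-1] forces x1=F; simplify:
  drop 1 from [-4, 1, 3] -> [-4, 3]
  satisfied 2 clause(s); 5 remain; assigned so far: [1]
unit clause [3] forces x3=T; simplify:
  drop -3 from [-3, -4] -> [-4]
  drop -3 from [-5, -3, -2] -> [-5, -2]
  satisfied 2 clause(s); 3 remain; assigned so far: [1, 3]
unit clause [-4] forces x4=F; simplify:
  satisfied 2 clause(s); 1 remain; assigned so far: [1, 3, 4]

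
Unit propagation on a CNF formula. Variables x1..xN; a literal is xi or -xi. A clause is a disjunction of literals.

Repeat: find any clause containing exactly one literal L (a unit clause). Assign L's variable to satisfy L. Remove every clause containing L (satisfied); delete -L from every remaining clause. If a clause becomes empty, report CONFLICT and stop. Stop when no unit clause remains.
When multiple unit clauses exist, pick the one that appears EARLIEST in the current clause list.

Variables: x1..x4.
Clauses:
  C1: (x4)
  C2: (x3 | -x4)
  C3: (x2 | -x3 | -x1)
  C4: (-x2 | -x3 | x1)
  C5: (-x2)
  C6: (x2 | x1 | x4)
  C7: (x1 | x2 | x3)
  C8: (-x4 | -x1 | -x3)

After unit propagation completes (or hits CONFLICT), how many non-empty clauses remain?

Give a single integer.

Answer: 0

Derivation:
unit clause [4] forces x4=T; simplify:
  drop -4 from [3, -4] -> [3]
  drop -4 from [-4, -1, -3] -> [-1, -3]
  satisfied 2 clause(s); 6 remain; assigned so far: [4]
unit clause [3] forces x3=T; simplify:
  drop -3 from [2, -3, -1] -> [2, -1]
  drop -3 from [-2, -3, 1] -> [-2, 1]
  drop -3 from [-1, -3] -> [-1]
  satisfied 2 clause(s); 4 remain; assigned so far: [3, 4]
unit clause [-2] forces x2=F; simplify:
  drop 2 from [2, -1] -> [-1]
  satisfied 2 clause(s); 2 remain; assigned so far: [2, 3, 4]
unit clause [-1] forces x1=F; simplify:
  satisfied 2 clause(s); 0 remain; assigned so far: [1, 2, 3, 4]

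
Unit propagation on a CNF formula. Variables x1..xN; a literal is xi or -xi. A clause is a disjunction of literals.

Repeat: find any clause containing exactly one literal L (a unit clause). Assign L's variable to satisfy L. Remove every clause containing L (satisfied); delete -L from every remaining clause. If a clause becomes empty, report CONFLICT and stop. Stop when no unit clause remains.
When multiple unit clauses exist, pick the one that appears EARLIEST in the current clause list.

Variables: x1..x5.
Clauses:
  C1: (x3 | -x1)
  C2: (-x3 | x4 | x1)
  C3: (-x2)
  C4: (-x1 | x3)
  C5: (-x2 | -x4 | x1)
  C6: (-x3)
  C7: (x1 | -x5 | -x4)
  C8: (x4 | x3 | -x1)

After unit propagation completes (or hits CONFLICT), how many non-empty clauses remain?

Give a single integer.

unit clause [-2] forces x2=F; simplify:
  satisfied 2 clause(s); 6 remain; assigned so far: [2]
unit clause [-3] forces x3=F; simplify:
  drop 3 from [3, -1] -> [-1]
  drop 3 from [-1, 3] -> [-1]
  drop 3 from [4, 3, -1] -> [4, -1]
  satisfied 2 clause(s); 4 remain; assigned so far: [2, 3]
unit clause [-1] forces x1=F; simplify:
  drop 1 from [1, -5, -4] -> [-5, -4]
  satisfied 3 clause(s); 1 remain; assigned so far: [1, 2, 3]

Answer: 1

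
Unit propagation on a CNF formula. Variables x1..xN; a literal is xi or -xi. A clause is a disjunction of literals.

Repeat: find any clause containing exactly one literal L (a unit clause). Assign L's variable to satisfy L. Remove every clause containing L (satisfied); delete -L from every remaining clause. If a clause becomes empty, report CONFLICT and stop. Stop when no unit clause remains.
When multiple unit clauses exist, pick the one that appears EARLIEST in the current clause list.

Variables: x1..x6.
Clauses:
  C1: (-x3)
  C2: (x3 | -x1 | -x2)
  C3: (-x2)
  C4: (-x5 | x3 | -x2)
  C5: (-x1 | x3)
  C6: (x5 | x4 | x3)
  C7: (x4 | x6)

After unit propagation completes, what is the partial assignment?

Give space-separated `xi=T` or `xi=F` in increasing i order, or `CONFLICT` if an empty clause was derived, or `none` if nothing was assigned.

unit clause [-3] forces x3=F; simplify:
  drop 3 from [3, -1, -2] -> [-1, -2]
  drop 3 from [-5, 3, -2] -> [-5, -2]
  drop 3 from [-1, 3] -> [-1]
  drop 3 from [5, 4, 3] -> [5, 4]
  satisfied 1 clause(s); 6 remain; assigned so far: [3]
unit clause [-2] forces x2=F; simplify:
  satisfied 3 clause(s); 3 remain; assigned so far: [2, 3]
unit clause [-1] forces x1=F; simplify:
  satisfied 1 clause(s); 2 remain; assigned so far: [1, 2, 3]

Answer: x1=F x2=F x3=F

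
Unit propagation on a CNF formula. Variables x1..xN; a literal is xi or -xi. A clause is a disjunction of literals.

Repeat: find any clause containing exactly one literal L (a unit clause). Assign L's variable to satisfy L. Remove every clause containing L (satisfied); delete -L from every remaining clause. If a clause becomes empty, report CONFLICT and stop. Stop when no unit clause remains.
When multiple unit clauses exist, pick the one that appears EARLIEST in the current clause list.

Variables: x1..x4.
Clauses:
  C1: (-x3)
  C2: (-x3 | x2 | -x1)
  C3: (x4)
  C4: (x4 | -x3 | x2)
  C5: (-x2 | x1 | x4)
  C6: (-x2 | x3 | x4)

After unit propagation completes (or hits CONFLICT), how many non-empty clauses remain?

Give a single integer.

unit clause [-3] forces x3=F; simplify:
  drop 3 from [-2, 3, 4] -> [-2, 4]
  satisfied 3 clause(s); 3 remain; assigned so far: [3]
unit clause [4] forces x4=T; simplify:
  satisfied 3 clause(s); 0 remain; assigned so far: [3, 4]

Answer: 0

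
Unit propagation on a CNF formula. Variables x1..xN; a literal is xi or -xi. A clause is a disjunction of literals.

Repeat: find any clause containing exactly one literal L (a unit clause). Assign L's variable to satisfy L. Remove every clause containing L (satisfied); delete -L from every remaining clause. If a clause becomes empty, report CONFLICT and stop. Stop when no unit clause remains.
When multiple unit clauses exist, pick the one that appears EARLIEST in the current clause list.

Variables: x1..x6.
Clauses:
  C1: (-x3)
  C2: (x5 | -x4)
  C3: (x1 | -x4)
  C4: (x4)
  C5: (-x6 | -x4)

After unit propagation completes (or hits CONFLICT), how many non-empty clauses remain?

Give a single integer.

Answer: 0

Derivation:
unit clause [-3] forces x3=F; simplify:
  satisfied 1 clause(s); 4 remain; assigned so far: [3]
unit clause [4] forces x4=T; simplify:
  drop -4 from [5, -4] -> [5]
  drop -4 from [1, -4] -> [1]
  drop -4 from [-6, -4] -> [-6]
  satisfied 1 clause(s); 3 remain; assigned so far: [3, 4]
unit clause [5] forces x5=T; simplify:
  satisfied 1 clause(s); 2 remain; assigned so far: [3, 4, 5]
unit clause [1] forces x1=T; simplify:
  satisfied 1 clause(s); 1 remain; assigned so far: [1, 3, 4, 5]
unit clause [-6] forces x6=F; simplify:
  satisfied 1 clause(s); 0 remain; assigned so far: [1, 3, 4, 5, 6]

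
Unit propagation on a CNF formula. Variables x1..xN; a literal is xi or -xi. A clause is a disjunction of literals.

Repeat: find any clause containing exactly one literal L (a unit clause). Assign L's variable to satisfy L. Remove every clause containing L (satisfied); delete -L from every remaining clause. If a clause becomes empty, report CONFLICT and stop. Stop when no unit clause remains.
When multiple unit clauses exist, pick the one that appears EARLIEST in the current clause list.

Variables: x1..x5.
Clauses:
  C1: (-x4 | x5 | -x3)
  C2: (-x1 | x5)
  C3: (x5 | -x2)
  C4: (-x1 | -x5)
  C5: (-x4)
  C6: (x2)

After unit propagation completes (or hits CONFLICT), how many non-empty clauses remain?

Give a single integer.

unit clause [-4] forces x4=F; simplify:
  satisfied 2 clause(s); 4 remain; assigned so far: [4]
unit clause [2] forces x2=T; simplify:
  drop -2 from [5, -2] -> [5]
  satisfied 1 clause(s); 3 remain; assigned so far: [2, 4]
unit clause [5] forces x5=T; simplify:
  drop -5 from [-1, -5] -> [-1]
  satisfied 2 clause(s); 1 remain; assigned so far: [2, 4, 5]
unit clause [-1] forces x1=F; simplify:
  satisfied 1 clause(s); 0 remain; assigned so far: [1, 2, 4, 5]

Answer: 0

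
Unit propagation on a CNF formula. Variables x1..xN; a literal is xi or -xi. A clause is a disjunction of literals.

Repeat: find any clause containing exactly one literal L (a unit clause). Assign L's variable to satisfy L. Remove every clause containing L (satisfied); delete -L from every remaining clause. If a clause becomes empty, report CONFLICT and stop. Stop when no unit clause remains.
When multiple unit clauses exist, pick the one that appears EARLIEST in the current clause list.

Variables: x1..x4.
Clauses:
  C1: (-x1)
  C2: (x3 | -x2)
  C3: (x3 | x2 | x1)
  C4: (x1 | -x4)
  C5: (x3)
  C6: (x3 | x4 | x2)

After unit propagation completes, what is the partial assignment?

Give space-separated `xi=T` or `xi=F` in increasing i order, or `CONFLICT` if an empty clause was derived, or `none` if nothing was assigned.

unit clause [-1] forces x1=F; simplify:
  drop 1 from [3, 2, 1] -> [3, 2]
  drop 1 from [1, -4] -> [-4]
  satisfied 1 clause(s); 5 remain; assigned so far: [1]
unit clause [-4] forces x4=F; simplify:
  drop 4 from [3, 4, 2] -> [3, 2]
  satisfied 1 clause(s); 4 remain; assigned so far: [1, 4]
unit clause [3] forces x3=T; simplify:
  satisfied 4 clause(s); 0 remain; assigned so far: [1, 3, 4]

Answer: x1=F x3=T x4=F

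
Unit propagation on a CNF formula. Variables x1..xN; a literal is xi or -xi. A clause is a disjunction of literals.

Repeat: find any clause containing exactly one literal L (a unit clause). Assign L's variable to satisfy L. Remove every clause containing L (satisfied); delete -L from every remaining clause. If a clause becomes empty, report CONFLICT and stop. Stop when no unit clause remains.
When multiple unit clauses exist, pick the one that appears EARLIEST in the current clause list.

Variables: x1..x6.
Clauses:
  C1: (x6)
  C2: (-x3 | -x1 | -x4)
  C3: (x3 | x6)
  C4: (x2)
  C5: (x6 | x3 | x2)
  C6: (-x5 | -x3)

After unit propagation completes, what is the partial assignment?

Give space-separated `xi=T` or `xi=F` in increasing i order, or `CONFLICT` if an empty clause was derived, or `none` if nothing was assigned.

Answer: x2=T x6=T

Derivation:
unit clause [6] forces x6=T; simplify:
  satisfied 3 clause(s); 3 remain; assigned so far: [6]
unit clause [2] forces x2=T; simplify:
  satisfied 1 clause(s); 2 remain; assigned so far: [2, 6]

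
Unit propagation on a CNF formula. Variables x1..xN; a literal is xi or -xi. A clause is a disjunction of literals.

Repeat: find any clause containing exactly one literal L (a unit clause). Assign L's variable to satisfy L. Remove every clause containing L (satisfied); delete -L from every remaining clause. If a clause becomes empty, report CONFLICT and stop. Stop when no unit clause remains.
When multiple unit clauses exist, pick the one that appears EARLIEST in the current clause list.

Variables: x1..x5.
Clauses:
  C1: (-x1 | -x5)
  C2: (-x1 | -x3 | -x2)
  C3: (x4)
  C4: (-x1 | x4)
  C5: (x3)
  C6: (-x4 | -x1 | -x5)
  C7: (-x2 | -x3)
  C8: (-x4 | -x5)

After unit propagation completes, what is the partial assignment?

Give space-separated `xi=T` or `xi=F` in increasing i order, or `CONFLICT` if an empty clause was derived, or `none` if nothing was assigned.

unit clause [4] forces x4=T; simplify:
  drop -4 from [-4, -1, -5] -> [-1, -5]
  drop -4 from [-4, -5] -> [-5]
  satisfied 2 clause(s); 6 remain; assigned so far: [4]
unit clause [3] forces x3=T; simplify:
  drop -3 from [-1, -3, -2] -> [-1, -2]
  drop -3 from [-2, -3] -> [-2]
  satisfied 1 clause(s); 5 remain; assigned so far: [3, 4]
unit clause [-2] forces x2=F; simplify:
  satisfied 2 clause(s); 3 remain; assigned so far: [2, 3, 4]
unit clause [-5] forces x5=F; simplify:
  satisfied 3 clause(s); 0 remain; assigned so far: [2, 3, 4, 5]

Answer: x2=F x3=T x4=T x5=F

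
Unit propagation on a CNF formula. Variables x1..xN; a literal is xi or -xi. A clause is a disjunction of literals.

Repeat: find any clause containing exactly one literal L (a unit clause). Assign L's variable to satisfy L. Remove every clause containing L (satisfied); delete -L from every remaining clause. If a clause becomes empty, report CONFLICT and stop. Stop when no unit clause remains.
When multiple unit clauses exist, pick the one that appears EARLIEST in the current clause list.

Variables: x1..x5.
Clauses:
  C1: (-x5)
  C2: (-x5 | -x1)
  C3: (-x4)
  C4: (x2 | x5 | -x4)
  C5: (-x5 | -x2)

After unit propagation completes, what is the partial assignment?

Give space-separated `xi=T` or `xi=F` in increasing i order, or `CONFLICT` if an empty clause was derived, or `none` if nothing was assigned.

unit clause [-5] forces x5=F; simplify:
  drop 5 from [2, 5, -4] -> [2, -4]
  satisfied 3 clause(s); 2 remain; assigned so far: [5]
unit clause [-4] forces x4=F; simplify:
  satisfied 2 clause(s); 0 remain; assigned so far: [4, 5]

Answer: x4=F x5=F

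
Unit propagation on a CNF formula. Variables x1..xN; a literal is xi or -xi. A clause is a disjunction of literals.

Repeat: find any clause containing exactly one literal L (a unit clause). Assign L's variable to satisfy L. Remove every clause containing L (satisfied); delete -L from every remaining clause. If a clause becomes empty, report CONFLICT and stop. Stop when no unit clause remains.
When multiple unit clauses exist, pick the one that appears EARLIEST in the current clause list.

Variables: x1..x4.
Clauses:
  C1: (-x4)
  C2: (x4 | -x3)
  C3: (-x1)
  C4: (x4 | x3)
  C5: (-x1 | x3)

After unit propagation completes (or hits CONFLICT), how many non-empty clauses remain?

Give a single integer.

unit clause [-4] forces x4=F; simplify:
  drop 4 from [4, -3] -> [-3]
  drop 4 from [4, 3] -> [3]
  satisfied 1 clause(s); 4 remain; assigned so far: [4]
unit clause [-3] forces x3=F; simplify:
  drop 3 from [3] -> [] (empty!)
  drop 3 from [-1, 3] -> [-1]
  satisfied 1 clause(s); 3 remain; assigned so far: [3, 4]
CONFLICT (empty clause)

Answer: 2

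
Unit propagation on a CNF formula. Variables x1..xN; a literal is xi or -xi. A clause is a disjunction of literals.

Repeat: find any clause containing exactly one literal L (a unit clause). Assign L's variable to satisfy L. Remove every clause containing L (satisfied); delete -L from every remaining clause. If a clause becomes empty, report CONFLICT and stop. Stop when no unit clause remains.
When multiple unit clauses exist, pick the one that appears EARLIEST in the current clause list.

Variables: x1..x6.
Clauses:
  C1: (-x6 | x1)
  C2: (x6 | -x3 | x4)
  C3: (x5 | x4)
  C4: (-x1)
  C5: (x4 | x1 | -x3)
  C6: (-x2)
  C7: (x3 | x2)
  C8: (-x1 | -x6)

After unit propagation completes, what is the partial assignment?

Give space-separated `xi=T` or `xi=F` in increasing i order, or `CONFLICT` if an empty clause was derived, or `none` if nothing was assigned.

unit clause [-1] forces x1=F; simplify:
  drop 1 from [-6, 1] -> [-6]
  drop 1 from [4, 1, -3] -> [4, -3]
  satisfied 2 clause(s); 6 remain; assigned so far: [1]
unit clause [-6] forces x6=F; simplify:
  drop 6 from [6, -3, 4] -> [-3, 4]
  satisfied 1 clause(s); 5 remain; assigned so far: [1, 6]
unit clause [-2] forces x2=F; simplify:
  drop 2 from [3, 2] -> [3]
  satisfied 1 clause(s); 4 remain; assigned so far: [1, 2, 6]
unit clause [3] forces x3=T; simplify:
  drop -3 from [-3, 4] -> [4]
  drop -3 from [4, -3] -> [4]
  satisfied 1 clause(s); 3 remain; assigned so far: [1, 2, 3, 6]
unit clause [4] forces x4=T; simplify:
  satisfied 3 clause(s); 0 remain; assigned so far: [1, 2, 3, 4, 6]

Answer: x1=F x2=F x3=T x4=T x6=F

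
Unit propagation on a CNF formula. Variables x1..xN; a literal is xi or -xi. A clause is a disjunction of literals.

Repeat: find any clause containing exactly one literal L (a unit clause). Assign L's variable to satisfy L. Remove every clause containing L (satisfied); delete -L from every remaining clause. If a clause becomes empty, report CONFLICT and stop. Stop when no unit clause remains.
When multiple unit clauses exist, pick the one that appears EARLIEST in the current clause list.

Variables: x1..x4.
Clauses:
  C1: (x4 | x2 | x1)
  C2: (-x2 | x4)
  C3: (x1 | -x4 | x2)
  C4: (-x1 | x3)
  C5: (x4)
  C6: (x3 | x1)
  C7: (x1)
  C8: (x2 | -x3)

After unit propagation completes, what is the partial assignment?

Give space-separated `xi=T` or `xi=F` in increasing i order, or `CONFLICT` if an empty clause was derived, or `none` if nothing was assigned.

unit clause [4] forces x4=T; simplify:
  drop -4 from [1, -4, 2] -> [1, 2]
  satisfied 3 clause(s); 5 remain; assigned so far: [4]
unit clause [1] forces x1=T; simplify:
  drop -1 from [-1, 3] -> [3]
  satisfied 3 clause(s); 2 remain; assigned so far: [1, 4]
unit clause [3] forces x3=T; simplify:
  drop -3 from [2, -3] -> [2]
  satisfied 1 clause(s); 1 remain; assigned so far: [1, 3, 4]
unit clause [2] forces x2=T; simplify:
  satisfied 1 clause(s); 0 remain; assigned so far: [1, 2, 3, 4]

Answer: x1=T x2=T x3=T x4=T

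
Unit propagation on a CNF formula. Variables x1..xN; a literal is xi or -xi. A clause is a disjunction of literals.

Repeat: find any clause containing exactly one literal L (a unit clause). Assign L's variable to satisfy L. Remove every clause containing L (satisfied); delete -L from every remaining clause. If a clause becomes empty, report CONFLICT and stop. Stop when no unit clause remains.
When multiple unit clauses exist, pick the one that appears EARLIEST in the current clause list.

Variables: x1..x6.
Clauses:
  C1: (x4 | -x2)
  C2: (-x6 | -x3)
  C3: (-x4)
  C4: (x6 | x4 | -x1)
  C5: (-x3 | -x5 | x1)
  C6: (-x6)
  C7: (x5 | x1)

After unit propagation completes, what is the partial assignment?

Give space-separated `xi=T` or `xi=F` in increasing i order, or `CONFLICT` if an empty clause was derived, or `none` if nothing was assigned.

Answer: x1=F x2=F x3=F x4=F x5=T x6=F

Derivation:
unit clause [-4] forces x4=F; simplify:
  drop 4 from [4, -2] -> [-2]
  drop 4 from [6, 4, -1] -> [6, -1]
  satisfied 1 clause(s); 6 remain; assigned so far: [4]
unit clause [-2] forces x2=F; simplify:
  satisfied 1 clause(s); 5 remain; assigned so far: [2, 4]
unit clause [-6] forces x6=F; simplify:
  drop 6 from [6, -1] -> [-1]
  satisfied 2 clause(s); 3 remain; assigned so far: [2, 4, 6]
unit clause [-1] forces x1=F; simplify:
  drop 1 from [-3, -5, 1] -> [-3, -5]
  drop 1 from [5, 1] -> [5]
  satisfied 1 clause(s); 2 remain; assigned so far: [1, 2, 4, 6]
unit clause [5] forces x5=T; simplify:
  drop -5 from [-3, -5] -> [-3]
  satisfied 1 clause(s); 1 remain; assigned so far: [1, 2, 4, 5, 6]
unit clause [-3] forces x3=F; simplify:
  satisfied 1 clause(s); 0 remain; assigned so far: [1, 2, 3, 4, 5, 6]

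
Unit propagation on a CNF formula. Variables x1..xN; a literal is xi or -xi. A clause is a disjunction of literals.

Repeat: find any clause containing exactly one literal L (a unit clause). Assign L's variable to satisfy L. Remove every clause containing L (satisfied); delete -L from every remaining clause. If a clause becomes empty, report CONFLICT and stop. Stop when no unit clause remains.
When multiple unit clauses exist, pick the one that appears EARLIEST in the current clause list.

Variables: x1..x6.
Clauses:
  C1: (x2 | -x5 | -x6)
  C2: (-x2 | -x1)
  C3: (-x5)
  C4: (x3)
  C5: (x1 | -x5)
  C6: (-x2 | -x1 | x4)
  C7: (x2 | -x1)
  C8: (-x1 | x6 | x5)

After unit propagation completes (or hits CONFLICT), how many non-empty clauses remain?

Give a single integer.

Answer: 4

Derivation:
unit clause [-5] forces x5=F; simplify:
  drop 5 from [-1, 6, 5] -> [-1, 6]
  satisfied 3 clause(s); 5 remain; assigned so far: [5]
unit clause [3] forces x3=T; simplify:
  satisfied 1 clause(s); 4 remain; assigned so far: [3, 5]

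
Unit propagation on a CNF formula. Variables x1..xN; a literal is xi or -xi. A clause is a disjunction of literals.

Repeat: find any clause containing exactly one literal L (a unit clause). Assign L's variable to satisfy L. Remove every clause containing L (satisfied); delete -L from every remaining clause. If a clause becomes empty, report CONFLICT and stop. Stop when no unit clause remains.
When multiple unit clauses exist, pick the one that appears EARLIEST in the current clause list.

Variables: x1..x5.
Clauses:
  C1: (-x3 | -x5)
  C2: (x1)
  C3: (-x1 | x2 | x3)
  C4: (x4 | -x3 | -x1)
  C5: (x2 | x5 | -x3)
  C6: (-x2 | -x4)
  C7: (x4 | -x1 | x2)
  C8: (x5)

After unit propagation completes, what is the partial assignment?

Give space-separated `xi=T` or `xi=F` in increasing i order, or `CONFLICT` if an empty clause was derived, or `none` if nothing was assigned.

Answer: x1=T x2=T x3=F x4=F x5=T

Derivation:
unit clause [1] forces x1=T; simplify:
  drop -1 from [-1, 2, 3] -> [2, 3]
  drop -1 from [4, -3, -1] -> [4, -3]
  drop -1 from [4, -1, 2] -> [4, 2]
  satisfied 1 clause(s); 7 remain; assigned so far: [1]
unit clause [5] forces x5=T; simplify:
  drop -5 from [-3, -5] -> [-3]
  satisfied 2 clause(s); 5 remain; assigned so far: [1, 5]
unit clause [-3] forces x3=F; simplify:
  drop 3 from [2, 3] -> [2]
  satisfied 2 clause(s); 3 remain; assigned so far: [1, 3, 5]
unit clause [2] forces x2=T; simplify:
  drop -2 from [-2, -4] -> [-4]
  satisfied 2 clause(s); 1 remain; assigned so far: [1, 2, 3, 5]
unit clause [-4] forces x4=F; simplify:
  satisfied 1 clause(s); 0 remain; assigned so far: [1, 2, 3, 4, 5]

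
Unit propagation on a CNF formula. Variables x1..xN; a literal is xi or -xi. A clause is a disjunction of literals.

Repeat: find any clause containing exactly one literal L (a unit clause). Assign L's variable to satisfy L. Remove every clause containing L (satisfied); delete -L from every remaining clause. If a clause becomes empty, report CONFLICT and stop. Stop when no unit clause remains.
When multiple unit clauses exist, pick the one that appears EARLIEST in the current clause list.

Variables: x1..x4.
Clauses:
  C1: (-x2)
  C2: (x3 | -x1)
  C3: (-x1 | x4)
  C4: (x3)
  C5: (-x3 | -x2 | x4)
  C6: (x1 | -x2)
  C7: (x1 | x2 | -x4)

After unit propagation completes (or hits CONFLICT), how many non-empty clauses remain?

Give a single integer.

unit clause [-2] forces x2=F; simplify:
  drop 2 from [1, 2, -4] -> [1, -4]
  satisfied 3 clause(s); 4 remain; assigned so far: [2]
unit clause [3] forces x3=T; simplify:
  satisfied 2 clause(s); 2 remain; assigned so far: [2, 3]

Answer: 2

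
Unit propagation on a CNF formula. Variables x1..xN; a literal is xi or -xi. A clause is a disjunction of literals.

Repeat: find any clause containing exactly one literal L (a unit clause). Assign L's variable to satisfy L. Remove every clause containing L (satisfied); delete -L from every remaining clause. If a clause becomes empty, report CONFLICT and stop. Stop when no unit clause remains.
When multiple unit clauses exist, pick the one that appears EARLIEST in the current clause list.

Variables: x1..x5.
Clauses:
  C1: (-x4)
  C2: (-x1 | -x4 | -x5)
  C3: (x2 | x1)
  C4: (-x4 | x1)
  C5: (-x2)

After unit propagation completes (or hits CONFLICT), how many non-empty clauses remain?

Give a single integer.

unit clause [-4] forces x4=F; simplify:
  satisfied 3 clause(s); 2 remain; assigned so far: [4]
unit clause [-2] forces x2=F; simplify:
  drop 2 from [2, 1] -> [1]
  satisfied 1 clause(s); 1 remain; assigned so far: [2, 4]
unit clause [1] forces x1=T; simplify:
  satisfied 1 clause(s); 0 remain; assigned so far: [1, 2, 4]

Answer: 0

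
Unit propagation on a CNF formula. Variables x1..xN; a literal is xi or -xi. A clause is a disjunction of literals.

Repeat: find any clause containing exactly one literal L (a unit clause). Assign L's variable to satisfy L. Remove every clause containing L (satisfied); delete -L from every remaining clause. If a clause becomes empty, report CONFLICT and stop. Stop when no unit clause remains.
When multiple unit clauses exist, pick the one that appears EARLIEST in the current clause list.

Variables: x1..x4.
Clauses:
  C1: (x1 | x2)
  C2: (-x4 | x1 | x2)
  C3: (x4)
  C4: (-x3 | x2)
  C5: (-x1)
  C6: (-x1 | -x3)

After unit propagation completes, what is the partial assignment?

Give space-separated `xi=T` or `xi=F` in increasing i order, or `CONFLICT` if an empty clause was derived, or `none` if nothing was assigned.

unit clause [4] forces x4=T; simplify:
  drop -4 from [-4, 1, 2] -> [1, 2]
  satisfied 1 clause(s); 5 remain; assigned so far: [4]
unit clause [-1] forces x1=F; simplify:
  drop 1 from [1, 2] -> [2]
  drop 1 from [1, 2] -> [2]
  satisfied 2 clause(s); 3 remain; assigned so far: [1, 4]
unit clause [2] forces x2=T; simplify:
  satisfied 3 clause(s); 0 remain; assigned so far: [1, 2, 4]

Answer: x1=F x2=T x4=T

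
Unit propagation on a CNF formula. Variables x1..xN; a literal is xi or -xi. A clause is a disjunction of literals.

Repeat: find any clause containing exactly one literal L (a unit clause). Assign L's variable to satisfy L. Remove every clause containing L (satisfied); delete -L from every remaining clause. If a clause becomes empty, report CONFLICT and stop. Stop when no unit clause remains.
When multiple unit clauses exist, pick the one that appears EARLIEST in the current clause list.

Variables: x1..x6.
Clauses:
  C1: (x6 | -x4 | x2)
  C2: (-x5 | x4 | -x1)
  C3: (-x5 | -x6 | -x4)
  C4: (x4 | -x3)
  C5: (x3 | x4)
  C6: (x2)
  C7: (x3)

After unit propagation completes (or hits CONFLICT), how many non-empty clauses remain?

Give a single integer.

Answer: 1

Derivation:
unit clause [2] forces x2=T; simplify:
  satisfied 2 clause(s); 5 remain; assigned so far: [2]
unit clause [3] forces x3=T; simplify:
  drop -3 from [4, -3] -> [4]
  satisfied 2 clause(s); 3 remain; assigned so far: [2, 3]
unit clause [4] forces x4=T; simplify:
  drop -4 from [-5, -6, -4] -> [-5, -6]
  satisfied 2 clause(s); 1 remain; assigned so far: [2, 3, 4]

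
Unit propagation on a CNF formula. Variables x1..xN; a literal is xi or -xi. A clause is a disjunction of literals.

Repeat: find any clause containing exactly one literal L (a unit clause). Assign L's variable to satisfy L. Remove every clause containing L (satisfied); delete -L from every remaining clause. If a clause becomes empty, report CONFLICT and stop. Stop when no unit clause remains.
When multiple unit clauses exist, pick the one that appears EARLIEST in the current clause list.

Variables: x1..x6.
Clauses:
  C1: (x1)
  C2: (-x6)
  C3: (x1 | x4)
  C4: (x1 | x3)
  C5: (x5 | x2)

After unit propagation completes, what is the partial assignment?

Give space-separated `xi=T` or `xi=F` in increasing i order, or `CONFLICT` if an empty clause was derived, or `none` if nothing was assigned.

unit clause [1] forces x1=T; simplify:
  satisfied 3 clause(s); 2 remain; assigned so far: [1]
unit clause [-6] forces x6=F; simplify:
  satisfied 1 clause(s); 1 remain; assigned so far: [1, 6]

Answer: x1=T x6=F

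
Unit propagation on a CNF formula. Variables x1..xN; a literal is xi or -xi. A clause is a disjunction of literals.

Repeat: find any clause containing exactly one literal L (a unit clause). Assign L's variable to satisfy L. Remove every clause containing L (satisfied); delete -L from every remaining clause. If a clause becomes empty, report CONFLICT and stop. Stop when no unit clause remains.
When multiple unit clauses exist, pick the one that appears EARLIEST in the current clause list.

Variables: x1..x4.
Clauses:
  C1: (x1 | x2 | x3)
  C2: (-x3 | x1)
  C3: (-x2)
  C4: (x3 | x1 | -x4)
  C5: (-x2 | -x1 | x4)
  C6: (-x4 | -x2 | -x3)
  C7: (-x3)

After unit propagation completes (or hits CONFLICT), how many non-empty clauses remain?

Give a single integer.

Answer: 0

Derivation:
unit clause [-2] forces x2=F; simplify:
  drop 2 from [1, 2, 3] -> [1, 3]
  satisfied 3 clause(s); 4 remain; assigned so far: [2]
unit clause [-3] forces x3=F; simplify:
  drop 3 from [1, 3] -> [1]
  drop 3 from [3, 1, -4] -> [1, -4]
  satisfied 2 clause(s); 2 remain; assigned so far: [2, 3]
unit clause [1] forces x1=T; simplify:
  satisfied 2 clause(s); 0 remain; assigned so far: [1, 2, 3]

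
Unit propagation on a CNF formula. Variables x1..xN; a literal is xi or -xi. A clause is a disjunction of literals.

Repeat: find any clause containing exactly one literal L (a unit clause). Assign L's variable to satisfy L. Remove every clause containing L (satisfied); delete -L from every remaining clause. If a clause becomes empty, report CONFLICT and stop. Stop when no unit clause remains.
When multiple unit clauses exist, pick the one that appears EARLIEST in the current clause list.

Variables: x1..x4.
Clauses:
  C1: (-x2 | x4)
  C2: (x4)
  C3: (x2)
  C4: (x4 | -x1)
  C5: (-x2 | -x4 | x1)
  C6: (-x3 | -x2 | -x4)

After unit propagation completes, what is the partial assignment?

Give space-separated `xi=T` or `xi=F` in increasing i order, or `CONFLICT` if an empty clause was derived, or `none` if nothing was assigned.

Answer: x1=T x2=T x3=F x4=T

Derivation:
unit clause [4] forces x4=T; simplify:
  drop -4 from [-2, -4, 1] -> [-2, 1]
  drop -4 from [-3, -2, -4] -> [-3, -2]
  satisfied 3 clause(s); 3 remain; assigned so far: [4]
unit clause [2] forces x2=T; simplify:
  drop -2 from [-2, 1] -> [1]
  drop -2 from [-3, -2] -> [-3]
  satisfied 1 clause(s); 2 remain; assigned so far: [2, 4]
unit clause [1] forces x1=T; simplify:
  satisfied 1 clause(s); 1 remain; assigned so far: [1, 2, 4]
unit clause [-3] forces x3=F; simplify:
  satisfied 1 clause(s); 0 remain; assigned so far: [1, 2, 3, 4]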